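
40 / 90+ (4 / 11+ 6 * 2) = 1268 / 99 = 12.81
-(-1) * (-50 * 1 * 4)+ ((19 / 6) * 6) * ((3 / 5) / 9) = -2981 / 15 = -198.73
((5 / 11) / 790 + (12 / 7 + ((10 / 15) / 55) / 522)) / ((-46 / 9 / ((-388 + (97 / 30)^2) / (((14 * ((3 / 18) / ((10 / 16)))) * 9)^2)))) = 27754044272041 / 247352306826240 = 0.11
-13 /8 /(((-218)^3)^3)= 13 /8896074872595699257344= 0.00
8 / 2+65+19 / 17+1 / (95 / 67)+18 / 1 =143449 / 1615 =88.82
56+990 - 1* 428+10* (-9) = 528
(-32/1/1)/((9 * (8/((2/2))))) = -4/9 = -0.44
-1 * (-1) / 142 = 1 / 142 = 0.01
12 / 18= 2 / 3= 0.67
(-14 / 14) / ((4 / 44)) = -11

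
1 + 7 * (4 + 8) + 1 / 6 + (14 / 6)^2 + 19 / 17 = 28069 / 306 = 91.73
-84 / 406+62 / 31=52 / 29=1.79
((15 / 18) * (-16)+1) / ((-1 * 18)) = 37 / 54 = 0.69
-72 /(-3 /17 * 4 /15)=1530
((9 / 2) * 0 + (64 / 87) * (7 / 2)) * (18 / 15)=448 / 145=3.09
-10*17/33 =-170/33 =-5.15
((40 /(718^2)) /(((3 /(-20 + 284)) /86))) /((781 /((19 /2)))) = 65360 /9150551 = 0.01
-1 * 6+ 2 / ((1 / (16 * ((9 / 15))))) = 66 / 5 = 13.20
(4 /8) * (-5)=-2.50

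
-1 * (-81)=81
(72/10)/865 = 36/4325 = 0.01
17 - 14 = 3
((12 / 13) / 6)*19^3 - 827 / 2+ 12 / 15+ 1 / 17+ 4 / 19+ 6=27243117 / 41990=648.80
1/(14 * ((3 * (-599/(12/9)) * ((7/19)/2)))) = -76/264159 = -0.00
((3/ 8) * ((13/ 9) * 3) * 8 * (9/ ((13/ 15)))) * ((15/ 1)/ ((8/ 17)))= 34425/ 8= 4303.12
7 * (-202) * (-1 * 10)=14140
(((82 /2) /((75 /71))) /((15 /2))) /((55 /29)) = 168838 /61875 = 2.73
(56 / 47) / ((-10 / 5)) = -28 / 47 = -0.60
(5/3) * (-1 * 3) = -5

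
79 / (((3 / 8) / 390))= 82160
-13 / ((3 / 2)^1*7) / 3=-26 / 63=-0.41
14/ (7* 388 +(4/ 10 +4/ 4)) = 10/ 1941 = 0.01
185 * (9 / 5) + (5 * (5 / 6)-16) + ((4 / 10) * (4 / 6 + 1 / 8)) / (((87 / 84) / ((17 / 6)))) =322.03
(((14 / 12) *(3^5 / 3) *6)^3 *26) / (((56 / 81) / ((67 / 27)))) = 68044111317 / 4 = 17011027829.25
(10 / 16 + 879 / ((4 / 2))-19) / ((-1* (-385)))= 3369 / 3080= 1.09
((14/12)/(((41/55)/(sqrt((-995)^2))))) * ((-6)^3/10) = -1379070/41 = -33635.85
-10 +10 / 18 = -85 / 9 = -9.44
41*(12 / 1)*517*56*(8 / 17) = 113955072 / 17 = 6703239.53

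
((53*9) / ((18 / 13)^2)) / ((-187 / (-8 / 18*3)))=8957 / 5049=1.77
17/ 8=2.12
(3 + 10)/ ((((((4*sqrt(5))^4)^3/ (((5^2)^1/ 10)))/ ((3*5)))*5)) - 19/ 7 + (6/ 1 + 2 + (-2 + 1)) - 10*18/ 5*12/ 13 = -276194918396451/ 9542041600000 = -28.95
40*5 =200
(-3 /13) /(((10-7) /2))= -2 /13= -0.15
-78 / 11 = -7.09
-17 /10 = -1.70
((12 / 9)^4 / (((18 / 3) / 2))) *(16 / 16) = 256 / 243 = 1.05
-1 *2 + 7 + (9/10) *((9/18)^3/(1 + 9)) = 5.01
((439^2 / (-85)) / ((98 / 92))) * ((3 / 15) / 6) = -4432583 / 62475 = -70.95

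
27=27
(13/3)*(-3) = -13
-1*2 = -2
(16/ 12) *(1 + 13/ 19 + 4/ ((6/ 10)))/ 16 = 119/ 171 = 0.70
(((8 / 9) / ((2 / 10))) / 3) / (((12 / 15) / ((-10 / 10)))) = -50 / 27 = -1.85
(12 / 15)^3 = 64 / 125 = 0.51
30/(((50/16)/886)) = 42528/5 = 8505.60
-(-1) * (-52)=-52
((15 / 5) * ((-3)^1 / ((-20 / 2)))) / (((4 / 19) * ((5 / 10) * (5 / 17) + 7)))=323 / 540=0.60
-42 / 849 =-0.05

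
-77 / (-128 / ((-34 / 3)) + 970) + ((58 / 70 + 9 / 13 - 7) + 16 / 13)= -32841901 / 7590310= -4.33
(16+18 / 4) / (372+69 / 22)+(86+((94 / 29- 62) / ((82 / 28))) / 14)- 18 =653744683 / 9812817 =66.62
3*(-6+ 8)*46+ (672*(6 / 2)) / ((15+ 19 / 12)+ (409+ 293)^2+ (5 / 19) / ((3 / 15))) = 31012756116 / 112363393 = 276.00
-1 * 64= -64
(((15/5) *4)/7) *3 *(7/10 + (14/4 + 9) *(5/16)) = 6633/280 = 23.69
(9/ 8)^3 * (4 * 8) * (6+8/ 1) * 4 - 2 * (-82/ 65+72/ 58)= 9619307/ 3770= 2551.54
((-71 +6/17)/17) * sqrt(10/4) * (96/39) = -19216 * sqrt(10)/3757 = -16.17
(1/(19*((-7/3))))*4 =-12/133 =-0.09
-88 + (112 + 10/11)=274/11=24.91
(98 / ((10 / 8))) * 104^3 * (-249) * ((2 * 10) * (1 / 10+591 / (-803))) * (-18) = -20186163690061824 / 4015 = -5027687095905.81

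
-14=-14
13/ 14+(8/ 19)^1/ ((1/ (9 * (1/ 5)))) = 2243/ 1330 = 1.69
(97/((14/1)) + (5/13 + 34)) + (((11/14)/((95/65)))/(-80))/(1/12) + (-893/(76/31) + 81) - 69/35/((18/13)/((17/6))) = -30630469/124488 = -246.05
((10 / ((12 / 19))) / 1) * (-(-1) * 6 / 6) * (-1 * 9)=-285 / 2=-142.50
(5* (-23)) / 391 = -5 / 17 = -0.29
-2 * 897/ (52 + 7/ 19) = -34086/ 995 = -34.26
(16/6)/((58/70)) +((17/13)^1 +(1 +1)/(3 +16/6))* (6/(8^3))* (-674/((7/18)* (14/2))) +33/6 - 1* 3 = 54273389/60295872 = 0.90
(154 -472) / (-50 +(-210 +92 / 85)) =4505 / 3668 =1.23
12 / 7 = 1.71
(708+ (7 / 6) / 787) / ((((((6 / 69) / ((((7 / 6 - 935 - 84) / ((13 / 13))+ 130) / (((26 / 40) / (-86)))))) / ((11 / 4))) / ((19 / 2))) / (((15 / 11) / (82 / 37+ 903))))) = 309552611219113675 / 8224005192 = 37640128.38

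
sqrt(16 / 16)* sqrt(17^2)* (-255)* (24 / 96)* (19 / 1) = -82365 / 4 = -20591.25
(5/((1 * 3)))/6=5/18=0.28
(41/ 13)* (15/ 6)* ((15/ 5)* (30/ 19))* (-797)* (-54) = 397025550/ 247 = 1607390.89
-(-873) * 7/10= 6111/10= 611.10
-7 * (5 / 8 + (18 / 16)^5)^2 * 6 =-132822098661 / 536870912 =-247.40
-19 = -19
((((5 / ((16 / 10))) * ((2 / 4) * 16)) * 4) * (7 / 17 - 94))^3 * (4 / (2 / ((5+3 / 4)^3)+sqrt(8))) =3135985319670848000000 / 727290260833 - 596180209131800119000000 * sqrt(2) / 727290260833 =-1154958614585.14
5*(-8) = -40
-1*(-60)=60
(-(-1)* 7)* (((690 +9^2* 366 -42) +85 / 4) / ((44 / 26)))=125394.90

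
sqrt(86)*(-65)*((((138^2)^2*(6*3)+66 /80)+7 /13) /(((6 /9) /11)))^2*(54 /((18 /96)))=-112941819004139283512994803361*sqrt(86) /520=-2014191041599450431997190000.00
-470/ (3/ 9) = -1410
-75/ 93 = -25/ 31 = -0.81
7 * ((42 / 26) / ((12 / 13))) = 49 / 4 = 12.25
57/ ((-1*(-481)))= 57/ 481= 0.12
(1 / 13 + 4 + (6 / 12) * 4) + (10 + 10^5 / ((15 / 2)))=520627 / 39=13349.41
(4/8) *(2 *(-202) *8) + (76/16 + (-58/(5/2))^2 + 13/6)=-321253/300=-1070.84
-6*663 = -3978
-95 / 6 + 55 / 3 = 5 / 2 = 2.50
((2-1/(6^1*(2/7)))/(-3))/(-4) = 17/144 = 0.12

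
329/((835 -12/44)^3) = 437899/774126376568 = 0.00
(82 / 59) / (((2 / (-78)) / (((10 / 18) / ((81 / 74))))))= -394420 / 14337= -27.51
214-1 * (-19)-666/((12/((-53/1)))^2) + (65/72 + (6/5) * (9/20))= -2870366/225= -12757.18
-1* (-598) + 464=1062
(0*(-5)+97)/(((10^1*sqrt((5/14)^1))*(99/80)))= 776*sqrt(70)/495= 13.12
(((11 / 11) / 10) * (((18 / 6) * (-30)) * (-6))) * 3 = 162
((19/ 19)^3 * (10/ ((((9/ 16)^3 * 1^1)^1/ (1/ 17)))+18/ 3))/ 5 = 115318/ 61965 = 1.86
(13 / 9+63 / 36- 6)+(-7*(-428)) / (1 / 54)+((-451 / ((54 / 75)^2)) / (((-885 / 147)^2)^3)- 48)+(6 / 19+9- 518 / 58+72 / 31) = 235969990674192666636136 / 1458983532621890025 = 161735.88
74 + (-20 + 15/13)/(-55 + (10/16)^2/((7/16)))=292858/3939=74.35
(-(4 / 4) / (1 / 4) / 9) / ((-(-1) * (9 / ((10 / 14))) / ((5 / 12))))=-25 / 1701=-0.01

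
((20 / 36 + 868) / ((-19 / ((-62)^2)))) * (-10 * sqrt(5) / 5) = 60097096 * sqrt(5) / 171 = 785854.92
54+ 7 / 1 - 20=41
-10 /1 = -10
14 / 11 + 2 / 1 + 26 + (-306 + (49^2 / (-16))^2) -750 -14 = 60482123 / 2816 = 21478.03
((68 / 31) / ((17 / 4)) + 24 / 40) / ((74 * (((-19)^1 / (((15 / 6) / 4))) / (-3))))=519 / 348688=0.00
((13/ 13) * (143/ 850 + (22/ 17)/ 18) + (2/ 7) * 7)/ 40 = 17137/ 306000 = 0.06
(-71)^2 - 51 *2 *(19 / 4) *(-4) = 6979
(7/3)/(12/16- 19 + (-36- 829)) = -28/10599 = -0.00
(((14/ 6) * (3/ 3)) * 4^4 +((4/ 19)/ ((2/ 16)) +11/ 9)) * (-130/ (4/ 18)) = -6671665/ 19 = -351140.26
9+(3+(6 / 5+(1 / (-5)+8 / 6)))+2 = 16.33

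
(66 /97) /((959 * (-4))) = -33 /186046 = -0.00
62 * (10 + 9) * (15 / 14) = 8835 / 7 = 1262.14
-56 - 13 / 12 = -685 / 12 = -57.08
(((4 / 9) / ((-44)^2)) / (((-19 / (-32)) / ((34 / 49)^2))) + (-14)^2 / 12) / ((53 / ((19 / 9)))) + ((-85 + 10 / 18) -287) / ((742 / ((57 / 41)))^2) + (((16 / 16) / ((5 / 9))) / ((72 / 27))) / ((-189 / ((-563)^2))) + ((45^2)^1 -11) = 3922964312846801347 / 4444695293429160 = 882.62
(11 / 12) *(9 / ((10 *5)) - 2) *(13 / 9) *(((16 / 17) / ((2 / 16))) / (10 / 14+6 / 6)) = -364364 / 34425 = -10.58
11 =11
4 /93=0.04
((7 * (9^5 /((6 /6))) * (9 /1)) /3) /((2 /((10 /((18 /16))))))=5511240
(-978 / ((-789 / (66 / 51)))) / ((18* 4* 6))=0.00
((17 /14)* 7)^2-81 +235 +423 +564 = 4853 /4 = 1213.25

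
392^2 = 153664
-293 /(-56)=293 /56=5.23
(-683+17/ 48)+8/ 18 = -98237/ 144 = -682.20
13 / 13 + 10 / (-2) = -4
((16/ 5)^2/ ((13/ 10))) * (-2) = -1024/ 65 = -15.75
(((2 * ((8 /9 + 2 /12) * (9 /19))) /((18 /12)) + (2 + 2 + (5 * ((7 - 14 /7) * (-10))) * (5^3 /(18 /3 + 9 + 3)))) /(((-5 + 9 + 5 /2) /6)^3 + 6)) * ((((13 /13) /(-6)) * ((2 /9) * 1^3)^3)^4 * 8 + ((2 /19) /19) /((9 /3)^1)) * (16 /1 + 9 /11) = -80396774046244237184 /10870967893025132343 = -7.40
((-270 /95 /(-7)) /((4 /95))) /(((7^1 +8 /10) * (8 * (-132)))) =-75 /64064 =-0.00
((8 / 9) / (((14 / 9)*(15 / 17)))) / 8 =17 / 210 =0.08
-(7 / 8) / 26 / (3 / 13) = -0.15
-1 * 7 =-7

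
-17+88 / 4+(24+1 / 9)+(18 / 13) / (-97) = 330220 / 11349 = 29.10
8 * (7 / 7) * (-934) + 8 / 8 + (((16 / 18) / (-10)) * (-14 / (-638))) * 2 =-107246261 / 14355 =-7471.00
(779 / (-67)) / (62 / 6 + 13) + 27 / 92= -44187 / 215740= -0.20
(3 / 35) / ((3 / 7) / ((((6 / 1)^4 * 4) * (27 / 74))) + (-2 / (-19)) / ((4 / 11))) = 0.30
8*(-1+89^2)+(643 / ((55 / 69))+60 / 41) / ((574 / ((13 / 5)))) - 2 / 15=1230237730793 / 19415550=63363.53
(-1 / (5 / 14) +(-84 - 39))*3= -1887 / 5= -377.40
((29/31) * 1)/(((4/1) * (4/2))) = 29/248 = 0.12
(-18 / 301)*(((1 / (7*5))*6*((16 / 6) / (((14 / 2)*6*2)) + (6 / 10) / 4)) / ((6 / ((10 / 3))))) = -229 / 221235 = -0.00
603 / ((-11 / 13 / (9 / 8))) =-70551 / 88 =-801.72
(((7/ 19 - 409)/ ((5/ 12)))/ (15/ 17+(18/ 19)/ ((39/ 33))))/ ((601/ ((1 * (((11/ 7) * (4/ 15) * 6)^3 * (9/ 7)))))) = -19.80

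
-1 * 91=-91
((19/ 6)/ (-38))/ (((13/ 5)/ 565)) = -2825/ 156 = -18.11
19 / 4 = 4.75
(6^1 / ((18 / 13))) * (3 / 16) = 13 / 16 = 0.81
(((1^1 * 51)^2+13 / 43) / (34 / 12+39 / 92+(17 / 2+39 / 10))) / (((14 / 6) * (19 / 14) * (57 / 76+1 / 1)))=3704670720 / 123570433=29.98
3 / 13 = 0.23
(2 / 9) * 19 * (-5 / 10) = -19 / 9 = -2.11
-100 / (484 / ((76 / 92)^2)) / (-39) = 9025 / 2496351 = 0.00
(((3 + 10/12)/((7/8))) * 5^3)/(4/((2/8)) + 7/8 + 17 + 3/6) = 3680/231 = 15.93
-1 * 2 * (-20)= 40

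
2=2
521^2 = 271441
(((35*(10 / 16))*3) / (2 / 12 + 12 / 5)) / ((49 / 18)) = 10125 / 1078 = 9.39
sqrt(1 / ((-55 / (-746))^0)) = 1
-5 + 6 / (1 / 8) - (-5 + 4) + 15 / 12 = 45.25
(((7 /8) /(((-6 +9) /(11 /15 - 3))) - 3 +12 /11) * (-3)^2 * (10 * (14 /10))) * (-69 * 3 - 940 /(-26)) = 55327.75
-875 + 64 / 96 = -2623 / 3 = -874.33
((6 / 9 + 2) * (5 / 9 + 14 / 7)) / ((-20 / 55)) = -506 / 27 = -18.74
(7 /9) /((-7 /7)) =-7 /9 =-0.78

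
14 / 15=0.93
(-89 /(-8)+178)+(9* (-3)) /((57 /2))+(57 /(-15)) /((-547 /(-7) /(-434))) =87002949 /415720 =209.28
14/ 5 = 2.80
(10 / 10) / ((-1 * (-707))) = 1 / 707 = 0.00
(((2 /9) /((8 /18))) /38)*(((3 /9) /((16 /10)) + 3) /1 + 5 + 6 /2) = 269 /1824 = 0.15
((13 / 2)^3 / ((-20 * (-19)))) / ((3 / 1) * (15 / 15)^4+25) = 2197 / 85120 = 0.03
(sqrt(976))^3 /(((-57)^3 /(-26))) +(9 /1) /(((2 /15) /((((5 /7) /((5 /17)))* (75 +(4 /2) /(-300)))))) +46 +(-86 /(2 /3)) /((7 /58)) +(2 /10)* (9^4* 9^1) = 101504* sqrt(61) /185193 +3231269 /140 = 23084.77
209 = 209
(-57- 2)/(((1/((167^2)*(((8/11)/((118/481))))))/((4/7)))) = -2787451.22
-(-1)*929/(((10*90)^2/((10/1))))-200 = -16199071/81000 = -199.99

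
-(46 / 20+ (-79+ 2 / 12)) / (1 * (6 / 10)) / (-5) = -1148 / 45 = -25.51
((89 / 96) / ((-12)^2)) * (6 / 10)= 89 / 23040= 0.00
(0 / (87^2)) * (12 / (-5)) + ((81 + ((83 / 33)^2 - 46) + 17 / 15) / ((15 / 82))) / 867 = 18957662 / 70812225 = 0.27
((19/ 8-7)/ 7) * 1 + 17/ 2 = 439/ 56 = 7.84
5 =5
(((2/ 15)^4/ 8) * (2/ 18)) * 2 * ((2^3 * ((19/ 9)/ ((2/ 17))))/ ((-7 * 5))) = -5168/ 143521875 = -0.00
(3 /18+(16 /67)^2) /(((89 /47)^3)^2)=0.00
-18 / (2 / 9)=-81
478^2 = 228484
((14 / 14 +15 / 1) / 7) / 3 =16 / 21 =0.76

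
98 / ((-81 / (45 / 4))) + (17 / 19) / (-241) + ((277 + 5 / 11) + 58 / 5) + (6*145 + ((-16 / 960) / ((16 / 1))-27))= 32448751417 / 29012544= 1118.44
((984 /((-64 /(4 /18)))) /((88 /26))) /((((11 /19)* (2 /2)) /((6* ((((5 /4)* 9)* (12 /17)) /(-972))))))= 0.09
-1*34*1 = -34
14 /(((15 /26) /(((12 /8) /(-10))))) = -91 /25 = -3.64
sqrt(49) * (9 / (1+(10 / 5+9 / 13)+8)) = 819 / 152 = 5.39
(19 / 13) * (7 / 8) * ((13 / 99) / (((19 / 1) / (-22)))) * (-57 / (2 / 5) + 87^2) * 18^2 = -935739 / 2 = -467869.50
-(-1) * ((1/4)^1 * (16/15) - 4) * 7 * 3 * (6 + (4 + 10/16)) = -833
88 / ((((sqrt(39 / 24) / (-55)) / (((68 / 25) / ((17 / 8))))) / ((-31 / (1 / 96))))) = 184369152 * sqrt(26) / 65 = 14463106.21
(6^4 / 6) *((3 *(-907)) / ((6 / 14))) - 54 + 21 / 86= -117943647 / 86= -1371437.76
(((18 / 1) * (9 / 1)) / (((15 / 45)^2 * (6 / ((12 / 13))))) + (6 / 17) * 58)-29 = 47687 / 221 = 215.78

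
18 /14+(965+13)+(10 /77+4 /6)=226399 /231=980.08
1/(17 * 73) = 1/1241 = 0.00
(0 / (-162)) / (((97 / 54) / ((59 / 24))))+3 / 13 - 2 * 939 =-24411 / 13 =-1877.77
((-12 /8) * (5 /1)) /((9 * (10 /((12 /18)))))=-1 /18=-0.06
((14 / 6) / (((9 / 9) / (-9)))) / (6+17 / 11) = -231 / 83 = -2.78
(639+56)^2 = 483025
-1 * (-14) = 14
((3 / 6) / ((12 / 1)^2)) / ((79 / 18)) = 1 / 1264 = 0.00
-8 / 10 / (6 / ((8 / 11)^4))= -8192 / 219615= -0.04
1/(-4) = -1/4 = -0.25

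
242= 242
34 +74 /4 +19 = 143 /2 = 71.50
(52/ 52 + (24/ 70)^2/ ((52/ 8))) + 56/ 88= 289818/ 175175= 1.65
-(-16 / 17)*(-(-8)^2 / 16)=-64 / 17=-3.76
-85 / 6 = -14.17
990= 990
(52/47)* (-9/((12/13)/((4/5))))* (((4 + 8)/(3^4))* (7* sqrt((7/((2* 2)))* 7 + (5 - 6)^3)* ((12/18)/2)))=-9464* sqrt(5)/2115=-10.01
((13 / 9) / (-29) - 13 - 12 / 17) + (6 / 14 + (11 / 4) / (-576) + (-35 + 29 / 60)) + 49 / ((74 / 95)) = 22147930111 / 1470954240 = 15.06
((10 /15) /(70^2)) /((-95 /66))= -11 /116375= -0.00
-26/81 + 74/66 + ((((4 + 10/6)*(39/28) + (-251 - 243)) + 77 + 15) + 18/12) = -9774799/24948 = -391.81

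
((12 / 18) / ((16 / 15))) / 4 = 5 / 32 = 0.16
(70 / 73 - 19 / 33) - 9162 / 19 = -481.83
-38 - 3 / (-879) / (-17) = -189279 / 4981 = -38.00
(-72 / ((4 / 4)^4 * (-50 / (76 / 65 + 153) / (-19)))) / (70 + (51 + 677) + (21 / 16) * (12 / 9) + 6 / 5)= -27417456 / 5206175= -5.27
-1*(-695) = 695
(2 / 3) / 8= 1 / 12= 0.08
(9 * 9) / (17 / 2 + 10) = 162 / 37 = 4.38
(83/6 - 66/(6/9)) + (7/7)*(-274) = -2155/6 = -359.17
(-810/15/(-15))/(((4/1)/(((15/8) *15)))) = 405/16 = 25.31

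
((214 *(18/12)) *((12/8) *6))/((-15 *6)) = -321/10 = -32.10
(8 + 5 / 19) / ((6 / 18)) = 471 / 19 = 24.79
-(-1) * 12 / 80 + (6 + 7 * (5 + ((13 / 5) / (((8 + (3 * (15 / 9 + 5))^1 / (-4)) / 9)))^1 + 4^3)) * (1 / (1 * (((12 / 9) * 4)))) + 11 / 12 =12359 / 120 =102.99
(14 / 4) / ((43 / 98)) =343 / 43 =7.98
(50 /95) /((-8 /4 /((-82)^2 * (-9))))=15925.26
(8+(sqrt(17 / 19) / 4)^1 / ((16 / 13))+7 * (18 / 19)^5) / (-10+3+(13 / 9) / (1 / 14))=117 * sqrt(323) / 144704+297321912 / 294655781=1.02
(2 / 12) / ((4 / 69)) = 23 / 8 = 2.88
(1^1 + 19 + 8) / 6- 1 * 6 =-4 / 3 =-1.33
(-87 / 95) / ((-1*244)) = 87 / 23180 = 0.00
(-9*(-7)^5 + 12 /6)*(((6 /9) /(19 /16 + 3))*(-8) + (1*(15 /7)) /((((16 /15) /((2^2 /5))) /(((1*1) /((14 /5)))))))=-8338785655 /78792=-105832.90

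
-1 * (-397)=397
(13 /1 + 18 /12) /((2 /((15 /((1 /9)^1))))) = 3915 /4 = 978.75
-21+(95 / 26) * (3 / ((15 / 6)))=-216 / 13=-16.62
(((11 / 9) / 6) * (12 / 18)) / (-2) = -11 / 162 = -0.07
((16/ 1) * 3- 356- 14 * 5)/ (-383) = 378/ 383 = 0.99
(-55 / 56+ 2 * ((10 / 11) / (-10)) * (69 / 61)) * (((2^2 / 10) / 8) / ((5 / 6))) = -133899 / 1878800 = -0.07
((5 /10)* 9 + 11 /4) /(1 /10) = 145 /2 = 72.50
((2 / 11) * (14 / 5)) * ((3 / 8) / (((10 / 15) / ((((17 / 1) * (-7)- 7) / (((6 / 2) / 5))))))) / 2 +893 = 862.93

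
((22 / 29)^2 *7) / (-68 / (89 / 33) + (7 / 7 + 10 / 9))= -2713788 / 15562705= -0.17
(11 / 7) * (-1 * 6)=-66 / 7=-9.43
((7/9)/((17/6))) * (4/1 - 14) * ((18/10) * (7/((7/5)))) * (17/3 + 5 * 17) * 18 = -40320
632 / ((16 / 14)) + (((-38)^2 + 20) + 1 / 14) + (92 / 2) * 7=32747 / 14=2339.07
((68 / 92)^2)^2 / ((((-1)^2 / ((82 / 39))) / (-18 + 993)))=171218050 / 279841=611.84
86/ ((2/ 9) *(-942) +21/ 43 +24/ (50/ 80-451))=-0.41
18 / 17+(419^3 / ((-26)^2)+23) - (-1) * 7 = 1250877931 / 11492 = 108847.71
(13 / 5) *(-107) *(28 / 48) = -9737 / 60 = -162.28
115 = 115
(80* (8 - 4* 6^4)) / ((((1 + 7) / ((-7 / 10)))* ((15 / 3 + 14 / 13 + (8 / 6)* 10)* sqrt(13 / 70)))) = 108696* sqrt(910) / 757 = 4331.50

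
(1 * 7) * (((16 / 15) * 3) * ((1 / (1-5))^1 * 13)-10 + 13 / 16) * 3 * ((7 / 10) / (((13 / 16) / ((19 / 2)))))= -4376631 / 1300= -3366.64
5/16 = 0.31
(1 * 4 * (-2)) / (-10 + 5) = 8 / 5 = 1.60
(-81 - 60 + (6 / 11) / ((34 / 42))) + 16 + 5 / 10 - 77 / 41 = -1927549 / 15334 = -125.70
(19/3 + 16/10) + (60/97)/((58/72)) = 367147/42195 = 8.70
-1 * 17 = -17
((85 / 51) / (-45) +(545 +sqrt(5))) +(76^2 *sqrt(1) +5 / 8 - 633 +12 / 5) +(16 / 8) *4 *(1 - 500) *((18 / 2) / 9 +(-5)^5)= sqrt(5) +13474834907 / 1080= 12476701.22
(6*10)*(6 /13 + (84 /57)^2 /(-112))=26.53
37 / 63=0.59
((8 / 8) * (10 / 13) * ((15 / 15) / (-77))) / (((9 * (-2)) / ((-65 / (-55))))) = 5 / 7623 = 0.00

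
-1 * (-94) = 94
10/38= 5/19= 0.26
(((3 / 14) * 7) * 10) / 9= 5 / 3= 1.67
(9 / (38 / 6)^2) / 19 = 81 / 6859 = 0.01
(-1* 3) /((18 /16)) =-8 /3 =-2.67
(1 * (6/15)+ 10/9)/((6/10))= 68/27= 2.52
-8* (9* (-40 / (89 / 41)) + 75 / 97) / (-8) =-1425045 / 8633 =-165.07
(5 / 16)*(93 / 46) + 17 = 12977 / 736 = 17.63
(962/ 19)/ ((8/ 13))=6253/ 76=82.28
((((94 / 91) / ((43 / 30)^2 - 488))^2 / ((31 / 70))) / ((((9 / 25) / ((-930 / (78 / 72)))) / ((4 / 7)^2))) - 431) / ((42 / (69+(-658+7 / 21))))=54856791635144905163783 / 9080818055168250573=6040.95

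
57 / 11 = 5.18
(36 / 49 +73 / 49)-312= -15179 / 49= -309.78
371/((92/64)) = 5936/23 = 258.09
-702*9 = -6318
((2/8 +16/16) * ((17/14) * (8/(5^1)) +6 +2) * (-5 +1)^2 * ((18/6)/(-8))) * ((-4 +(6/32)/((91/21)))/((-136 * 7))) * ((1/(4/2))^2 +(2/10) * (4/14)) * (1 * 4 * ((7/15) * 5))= -0.89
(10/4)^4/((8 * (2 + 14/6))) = 1875/1664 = 1.13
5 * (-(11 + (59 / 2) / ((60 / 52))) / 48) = -1097 / 288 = -3.81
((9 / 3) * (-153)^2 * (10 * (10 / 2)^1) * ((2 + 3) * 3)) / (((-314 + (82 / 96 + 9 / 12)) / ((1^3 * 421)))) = -212872082400 / 2999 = -70981021.14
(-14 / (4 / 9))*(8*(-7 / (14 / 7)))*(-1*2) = -1764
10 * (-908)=-9080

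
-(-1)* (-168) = -168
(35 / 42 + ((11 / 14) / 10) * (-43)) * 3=-1069 / 140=-7.64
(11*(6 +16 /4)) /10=11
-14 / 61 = -0.23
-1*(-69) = 69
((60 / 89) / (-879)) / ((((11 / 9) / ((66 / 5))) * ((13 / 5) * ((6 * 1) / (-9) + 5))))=-3240 / 4407013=-0.00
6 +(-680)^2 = 462406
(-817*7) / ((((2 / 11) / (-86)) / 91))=246162917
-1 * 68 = -68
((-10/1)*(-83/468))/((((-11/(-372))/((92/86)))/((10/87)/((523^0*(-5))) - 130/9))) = -4469198080/4814667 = -928.25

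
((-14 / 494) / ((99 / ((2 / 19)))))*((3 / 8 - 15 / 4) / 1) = 21 / 206492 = 0.00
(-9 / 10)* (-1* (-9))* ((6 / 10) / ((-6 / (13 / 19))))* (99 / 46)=104247 / 87400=1.19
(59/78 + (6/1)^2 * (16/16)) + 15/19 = 37.55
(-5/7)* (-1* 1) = 5/7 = 0.71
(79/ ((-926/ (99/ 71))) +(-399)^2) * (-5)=-52334105625/ 65746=-796004.41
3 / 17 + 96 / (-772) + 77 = 252808 / 3281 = 77.05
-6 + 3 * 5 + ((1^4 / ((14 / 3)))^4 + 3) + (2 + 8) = 845233 / 38416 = 22.00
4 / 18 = 2 / 9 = 0.22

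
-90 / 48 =-15 / 8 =-1.88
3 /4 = 0.75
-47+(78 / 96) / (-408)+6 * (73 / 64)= -262153 / 6528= -40.16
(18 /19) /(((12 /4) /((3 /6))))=3 /19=0.16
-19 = -19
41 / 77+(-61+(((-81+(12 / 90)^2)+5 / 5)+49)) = -1584367 / 17325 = -91.45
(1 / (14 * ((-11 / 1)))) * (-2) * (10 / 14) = 0.01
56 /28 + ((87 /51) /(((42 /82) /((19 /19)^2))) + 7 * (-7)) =-15590 /357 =-43.67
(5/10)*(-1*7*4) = -14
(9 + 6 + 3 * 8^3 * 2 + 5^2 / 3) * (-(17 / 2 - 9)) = 4643 / 3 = 1547.67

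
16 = 16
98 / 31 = 3.16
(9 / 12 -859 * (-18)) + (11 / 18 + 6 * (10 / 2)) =557761 / 36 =15493.36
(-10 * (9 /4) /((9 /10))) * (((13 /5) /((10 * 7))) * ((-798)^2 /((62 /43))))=-12713337 /31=-410107.65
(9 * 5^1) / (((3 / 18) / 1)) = 270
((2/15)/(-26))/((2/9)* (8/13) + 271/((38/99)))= -114/15698005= -0.00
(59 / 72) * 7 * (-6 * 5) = -2065 / 12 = -172.08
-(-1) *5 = 5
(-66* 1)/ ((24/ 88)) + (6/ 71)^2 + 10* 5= -967836/ 5041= -191.99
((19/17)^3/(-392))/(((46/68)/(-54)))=185193/651406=0.28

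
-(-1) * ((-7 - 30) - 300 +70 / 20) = -333.50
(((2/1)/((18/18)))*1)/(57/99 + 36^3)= 66/1539667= 0.00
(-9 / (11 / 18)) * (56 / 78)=-1512 / 143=-10.57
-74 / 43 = -1.72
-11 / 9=-1.22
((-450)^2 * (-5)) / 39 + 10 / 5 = -337474 / 13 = -25959.54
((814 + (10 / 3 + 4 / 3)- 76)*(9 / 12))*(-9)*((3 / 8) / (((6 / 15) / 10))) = -375975 / 8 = -46996.88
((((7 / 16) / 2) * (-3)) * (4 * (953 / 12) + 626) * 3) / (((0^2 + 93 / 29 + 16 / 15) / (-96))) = 41734.03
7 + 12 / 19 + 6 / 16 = 1217 / 152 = 8.01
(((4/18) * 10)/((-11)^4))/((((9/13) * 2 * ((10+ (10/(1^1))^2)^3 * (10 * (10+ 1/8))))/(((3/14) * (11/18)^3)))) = 13/326794762602000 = 0.00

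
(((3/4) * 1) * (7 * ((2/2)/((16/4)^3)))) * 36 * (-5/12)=-315/256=-1.23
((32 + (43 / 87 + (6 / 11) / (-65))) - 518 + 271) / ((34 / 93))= -206829706 / 352495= -586.76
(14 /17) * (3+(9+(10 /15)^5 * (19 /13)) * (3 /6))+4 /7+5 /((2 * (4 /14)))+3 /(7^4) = 8034771509 /515763612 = 15.58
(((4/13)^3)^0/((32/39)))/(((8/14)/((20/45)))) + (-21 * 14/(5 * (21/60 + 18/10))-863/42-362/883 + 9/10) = -5926982879/127575840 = -46.46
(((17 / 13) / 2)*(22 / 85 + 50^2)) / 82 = 19.94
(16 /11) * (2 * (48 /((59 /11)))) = 1536 /59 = 26.03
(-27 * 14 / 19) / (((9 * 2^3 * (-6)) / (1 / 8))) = 0.01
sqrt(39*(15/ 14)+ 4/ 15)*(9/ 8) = 3*sqrt(1854510)/ 560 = 7.30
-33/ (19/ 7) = -231/ 19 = -12.16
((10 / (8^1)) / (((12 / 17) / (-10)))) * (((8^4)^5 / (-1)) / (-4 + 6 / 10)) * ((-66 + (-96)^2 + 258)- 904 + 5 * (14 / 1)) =-51485150940099510272000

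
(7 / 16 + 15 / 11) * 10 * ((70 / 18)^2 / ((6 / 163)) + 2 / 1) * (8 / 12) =318025495 / 64152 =4957.37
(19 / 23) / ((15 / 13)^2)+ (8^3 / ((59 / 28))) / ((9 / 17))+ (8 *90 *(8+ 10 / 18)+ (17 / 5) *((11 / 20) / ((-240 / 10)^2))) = 517408471103 / 78163200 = 6619.59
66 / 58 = 33 / 29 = 1.14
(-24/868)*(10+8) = -108/217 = -0.50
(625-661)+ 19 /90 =-3221 /90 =-35.79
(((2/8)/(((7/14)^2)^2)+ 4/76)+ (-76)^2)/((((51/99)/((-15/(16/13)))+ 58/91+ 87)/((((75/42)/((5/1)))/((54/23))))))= 231539275/23067292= 10.04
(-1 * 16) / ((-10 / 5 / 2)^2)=-16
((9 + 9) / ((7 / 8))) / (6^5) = 1 / 378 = 0.00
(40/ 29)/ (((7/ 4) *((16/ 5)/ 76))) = 3800/ 203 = 18.72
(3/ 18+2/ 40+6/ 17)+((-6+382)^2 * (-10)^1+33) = -1442000959/ 1020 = -1413726.43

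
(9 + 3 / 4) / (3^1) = 13 / 4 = 3.25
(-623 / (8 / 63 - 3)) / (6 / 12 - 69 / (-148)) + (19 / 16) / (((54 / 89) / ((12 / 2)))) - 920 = -2548736999 / 3727152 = -683.83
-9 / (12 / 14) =-21 / 2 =-10.50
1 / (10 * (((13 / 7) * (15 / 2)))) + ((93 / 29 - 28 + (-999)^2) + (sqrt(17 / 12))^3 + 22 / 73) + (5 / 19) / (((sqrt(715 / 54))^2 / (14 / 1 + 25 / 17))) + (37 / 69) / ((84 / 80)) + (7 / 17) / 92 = 17 * sqrt(51) / 72 + 614781296923437563 / 616027311900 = 997979.02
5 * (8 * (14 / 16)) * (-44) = -1540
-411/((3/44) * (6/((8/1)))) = -24112/3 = -8037.33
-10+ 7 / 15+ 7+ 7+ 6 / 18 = 24 / 5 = 4.80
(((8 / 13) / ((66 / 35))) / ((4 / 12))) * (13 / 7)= 20 / 11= 1.82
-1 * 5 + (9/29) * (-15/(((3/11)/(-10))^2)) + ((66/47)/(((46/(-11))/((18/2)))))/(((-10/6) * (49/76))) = -6260.81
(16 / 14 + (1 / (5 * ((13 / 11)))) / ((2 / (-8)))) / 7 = 212 / 3185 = 0.07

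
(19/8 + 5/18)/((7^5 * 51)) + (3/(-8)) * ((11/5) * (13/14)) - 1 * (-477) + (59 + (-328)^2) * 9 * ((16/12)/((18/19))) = 841768501891799/617153040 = 1363954.23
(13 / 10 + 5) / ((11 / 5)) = 63 / 22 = 2.86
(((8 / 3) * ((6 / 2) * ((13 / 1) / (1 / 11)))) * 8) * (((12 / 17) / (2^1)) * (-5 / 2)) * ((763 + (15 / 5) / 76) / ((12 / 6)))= -995125560 / 323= -3080884.09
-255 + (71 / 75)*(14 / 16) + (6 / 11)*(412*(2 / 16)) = -1492133 / 6600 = -226.08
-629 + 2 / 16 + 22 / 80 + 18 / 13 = -40769 / 65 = -627.22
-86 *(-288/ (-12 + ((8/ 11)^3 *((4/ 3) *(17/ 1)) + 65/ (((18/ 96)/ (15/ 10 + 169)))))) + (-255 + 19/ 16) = -239203222759/ 943999280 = -253.39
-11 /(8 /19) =-209 /8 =-26.12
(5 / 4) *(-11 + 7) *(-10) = 50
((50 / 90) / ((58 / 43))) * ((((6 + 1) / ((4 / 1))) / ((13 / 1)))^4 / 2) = 516215 / 7633327104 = 0.00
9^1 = 9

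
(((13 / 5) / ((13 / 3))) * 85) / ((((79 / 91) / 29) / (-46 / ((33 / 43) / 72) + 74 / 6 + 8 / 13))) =-6370038703 / 869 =-7330309.21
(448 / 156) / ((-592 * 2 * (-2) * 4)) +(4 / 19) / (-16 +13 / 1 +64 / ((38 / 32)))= 99121 / 22326096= 0.00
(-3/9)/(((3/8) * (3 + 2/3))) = -8/33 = -0.24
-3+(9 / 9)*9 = 6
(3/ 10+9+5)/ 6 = 143/ 60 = 2.38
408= 408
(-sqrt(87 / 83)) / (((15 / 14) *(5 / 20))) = -56 *sqrt(7221) / 1245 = -3.82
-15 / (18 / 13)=-65 / 6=-10.83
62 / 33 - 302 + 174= -4162 / 33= -126.12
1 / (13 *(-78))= -1 / 1014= -0.00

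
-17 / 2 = -8.50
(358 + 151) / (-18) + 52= 427 / 18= 23.72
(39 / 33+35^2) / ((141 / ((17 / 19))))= 76432 / 9823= 7.78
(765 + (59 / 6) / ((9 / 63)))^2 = 25030009 / 36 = 695278.03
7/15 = 0.47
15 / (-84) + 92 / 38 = 1193 / 532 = 2.24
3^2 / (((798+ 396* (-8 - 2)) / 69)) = -207 / 1054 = -0.20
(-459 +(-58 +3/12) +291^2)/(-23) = -3659.32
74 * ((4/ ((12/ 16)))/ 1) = 1184/ 3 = 394.67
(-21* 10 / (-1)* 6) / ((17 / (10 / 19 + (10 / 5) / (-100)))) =60606 / 1615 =37.53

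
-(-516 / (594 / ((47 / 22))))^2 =-4084441 / 1185921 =-3.44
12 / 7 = 1.71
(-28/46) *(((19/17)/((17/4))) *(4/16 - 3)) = 2926/6647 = 0.44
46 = 46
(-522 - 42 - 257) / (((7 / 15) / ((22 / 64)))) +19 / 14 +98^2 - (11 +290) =1948711 / 224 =8699.60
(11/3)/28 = 0.13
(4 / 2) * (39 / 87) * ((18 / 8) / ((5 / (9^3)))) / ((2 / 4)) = 85293 / 145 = 588.23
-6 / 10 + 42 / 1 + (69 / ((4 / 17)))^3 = 8069836833 / 320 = 25218240.10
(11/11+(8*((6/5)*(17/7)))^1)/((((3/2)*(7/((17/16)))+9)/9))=43401/3745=11.59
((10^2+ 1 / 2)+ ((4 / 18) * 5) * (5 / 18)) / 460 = 16331 / 74520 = 0.22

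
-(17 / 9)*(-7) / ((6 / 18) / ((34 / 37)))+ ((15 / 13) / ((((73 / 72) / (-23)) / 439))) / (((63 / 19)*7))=-2367205714 / 5161611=-458.62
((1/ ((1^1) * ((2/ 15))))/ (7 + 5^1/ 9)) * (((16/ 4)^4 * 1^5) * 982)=4242240/ 17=249543.53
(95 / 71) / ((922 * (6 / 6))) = 95 / 65462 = 0.00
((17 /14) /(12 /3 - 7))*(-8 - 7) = 85 /14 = 6.07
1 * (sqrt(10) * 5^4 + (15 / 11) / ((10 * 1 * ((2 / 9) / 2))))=27 / 22 + 625 * sqrt(10)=1977.65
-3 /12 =-1 /4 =-0.25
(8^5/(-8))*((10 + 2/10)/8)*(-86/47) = 2245632/235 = 9555.88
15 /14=1.07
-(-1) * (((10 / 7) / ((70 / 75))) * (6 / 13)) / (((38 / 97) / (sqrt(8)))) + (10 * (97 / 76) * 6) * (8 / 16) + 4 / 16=43650 * sqrt(2) / 12103 + 2929 / 76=43.64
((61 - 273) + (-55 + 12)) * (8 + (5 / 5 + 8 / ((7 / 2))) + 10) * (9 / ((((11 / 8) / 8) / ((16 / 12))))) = -29180160 / 77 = -378963.12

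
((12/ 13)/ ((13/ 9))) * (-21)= -2268/ 169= -13.42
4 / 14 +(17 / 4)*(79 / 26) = 9609 / 728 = 13.20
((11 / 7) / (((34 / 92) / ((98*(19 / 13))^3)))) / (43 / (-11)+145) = 320822049779 / 3622853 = 88555.08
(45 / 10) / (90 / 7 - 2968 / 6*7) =-189 / 144892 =-0.00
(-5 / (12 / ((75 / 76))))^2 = 15625 / 92416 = 0.17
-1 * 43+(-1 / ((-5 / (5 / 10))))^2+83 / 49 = -202351 / 4900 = -41.30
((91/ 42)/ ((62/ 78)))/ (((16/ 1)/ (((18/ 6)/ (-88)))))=-507/ 87296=-0.01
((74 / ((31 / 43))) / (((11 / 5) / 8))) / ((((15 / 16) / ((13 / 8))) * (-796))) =-165464 / 203577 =-0.81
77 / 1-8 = 69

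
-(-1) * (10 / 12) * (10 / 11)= 0.76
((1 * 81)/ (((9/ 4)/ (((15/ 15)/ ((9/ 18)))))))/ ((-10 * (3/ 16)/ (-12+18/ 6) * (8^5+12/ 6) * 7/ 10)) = 1728/ 114695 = 0.02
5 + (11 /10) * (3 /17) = 883 /170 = 5.19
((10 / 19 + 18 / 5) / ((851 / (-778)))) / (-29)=304976 / 2344505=0.13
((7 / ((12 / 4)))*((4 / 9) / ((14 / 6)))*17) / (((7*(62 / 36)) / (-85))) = -11560 / 217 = -53.27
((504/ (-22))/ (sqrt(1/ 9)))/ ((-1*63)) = 12/ 11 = 1.09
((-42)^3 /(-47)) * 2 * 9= 1333584 /47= 28374.13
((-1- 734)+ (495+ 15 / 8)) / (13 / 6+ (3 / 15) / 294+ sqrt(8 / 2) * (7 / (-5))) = 93345 / 248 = 376.39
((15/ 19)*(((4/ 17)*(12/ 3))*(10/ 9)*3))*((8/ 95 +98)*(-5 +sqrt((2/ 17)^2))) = -123743040/ 104329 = -1186.08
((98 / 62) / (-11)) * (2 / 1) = -98 / 341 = -0.29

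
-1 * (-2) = 2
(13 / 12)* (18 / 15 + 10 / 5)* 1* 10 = 34.67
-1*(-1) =1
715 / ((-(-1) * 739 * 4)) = 715 / 2956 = 0.24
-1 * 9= -9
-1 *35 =-35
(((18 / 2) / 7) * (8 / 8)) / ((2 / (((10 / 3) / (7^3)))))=15 / 2401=0.01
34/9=3.78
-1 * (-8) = 8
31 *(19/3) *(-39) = -7657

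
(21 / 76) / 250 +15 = 285021 / 19000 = 15.00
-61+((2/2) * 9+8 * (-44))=-404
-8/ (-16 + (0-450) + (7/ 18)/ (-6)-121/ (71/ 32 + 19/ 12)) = 315360/ 19626803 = 0.02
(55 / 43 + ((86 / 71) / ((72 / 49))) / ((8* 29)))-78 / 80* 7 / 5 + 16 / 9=360253663 / 212488800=1.70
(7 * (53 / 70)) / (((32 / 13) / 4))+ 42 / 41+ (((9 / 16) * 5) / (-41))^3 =13602034999 / 1411502080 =9.64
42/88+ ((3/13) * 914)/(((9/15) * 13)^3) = 10425029/11310156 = 0.92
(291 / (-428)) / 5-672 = -1438371 / 2140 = -672.14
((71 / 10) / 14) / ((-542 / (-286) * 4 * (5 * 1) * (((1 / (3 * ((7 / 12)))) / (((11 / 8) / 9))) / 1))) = 111683 / 31219200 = 0.00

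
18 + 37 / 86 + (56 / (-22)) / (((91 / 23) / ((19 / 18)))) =1964731 / 110682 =17.75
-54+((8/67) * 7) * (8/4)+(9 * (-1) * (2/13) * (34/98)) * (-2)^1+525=20214157/42679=473.63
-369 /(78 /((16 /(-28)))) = 246 /91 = 2.70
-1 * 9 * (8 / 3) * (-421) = 10104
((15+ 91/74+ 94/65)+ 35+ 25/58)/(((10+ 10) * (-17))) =-1851971/11856650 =-0.16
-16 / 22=-8 / 11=-0.73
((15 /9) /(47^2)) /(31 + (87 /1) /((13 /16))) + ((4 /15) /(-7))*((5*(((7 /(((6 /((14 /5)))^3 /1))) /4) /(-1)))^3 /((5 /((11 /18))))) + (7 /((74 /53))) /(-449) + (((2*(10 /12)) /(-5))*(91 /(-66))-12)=-11117667411312320829920291 /962711111282019412500000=-11.55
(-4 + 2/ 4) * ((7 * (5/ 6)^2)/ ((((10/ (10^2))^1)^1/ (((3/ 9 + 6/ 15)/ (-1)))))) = 124.77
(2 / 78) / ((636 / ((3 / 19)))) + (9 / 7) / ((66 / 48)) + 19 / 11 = 32203937 / 12096084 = 2.66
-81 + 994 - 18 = 895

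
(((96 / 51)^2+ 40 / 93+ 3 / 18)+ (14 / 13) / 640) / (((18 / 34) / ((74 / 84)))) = 5711290141 / 828696960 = 6.89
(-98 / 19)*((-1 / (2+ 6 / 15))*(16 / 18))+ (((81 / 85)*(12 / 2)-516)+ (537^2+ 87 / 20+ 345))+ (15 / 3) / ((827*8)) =83145892747811 / 288490680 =288209.98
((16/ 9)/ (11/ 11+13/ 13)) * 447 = 1192/ 3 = 397.33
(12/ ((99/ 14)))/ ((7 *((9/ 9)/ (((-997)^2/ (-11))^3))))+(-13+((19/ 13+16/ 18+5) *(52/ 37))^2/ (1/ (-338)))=-290421088777270984281053/ 1623525849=-178882947232502.60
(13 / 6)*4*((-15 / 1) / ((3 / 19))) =-2470 / 3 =-823.33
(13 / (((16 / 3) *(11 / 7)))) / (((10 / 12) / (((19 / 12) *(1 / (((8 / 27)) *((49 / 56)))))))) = 20007 / 1760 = 11.37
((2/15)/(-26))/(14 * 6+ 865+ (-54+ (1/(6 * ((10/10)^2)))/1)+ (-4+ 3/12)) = -0.00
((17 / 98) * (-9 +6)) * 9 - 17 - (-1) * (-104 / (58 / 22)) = -173737 / 2842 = -61.13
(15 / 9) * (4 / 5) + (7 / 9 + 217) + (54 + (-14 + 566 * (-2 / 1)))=-7856 / 9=-872.89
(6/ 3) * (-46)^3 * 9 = -1752048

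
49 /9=5.44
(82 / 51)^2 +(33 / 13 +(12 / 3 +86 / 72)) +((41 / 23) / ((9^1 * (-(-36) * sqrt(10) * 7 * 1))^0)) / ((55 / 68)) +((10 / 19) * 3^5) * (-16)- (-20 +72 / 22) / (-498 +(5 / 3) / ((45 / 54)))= -204957412889951 / 100774236420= -2033.83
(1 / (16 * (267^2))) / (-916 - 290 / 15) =-1 / 1066863648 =-0.00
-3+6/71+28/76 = -3436/1349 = -2.55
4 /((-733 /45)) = -180 /733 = -0.25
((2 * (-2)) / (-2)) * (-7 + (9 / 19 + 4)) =-96 / 19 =-5.05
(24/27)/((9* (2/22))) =88/81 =1.09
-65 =-65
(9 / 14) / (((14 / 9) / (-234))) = -9477 / 98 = -96.70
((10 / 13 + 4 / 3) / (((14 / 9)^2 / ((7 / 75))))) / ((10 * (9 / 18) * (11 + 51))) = 369 / 1410500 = 0.00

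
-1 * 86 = -86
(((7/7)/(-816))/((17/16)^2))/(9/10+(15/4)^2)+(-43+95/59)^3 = -256920730714820824/3623416053957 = -70905.67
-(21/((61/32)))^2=-451584/3721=-121.36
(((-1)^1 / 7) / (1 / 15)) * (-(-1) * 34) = -72.86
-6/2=-3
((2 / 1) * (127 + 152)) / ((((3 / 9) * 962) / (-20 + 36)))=13392 / 481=27.84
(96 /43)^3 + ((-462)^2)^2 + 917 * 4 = 45558344815.13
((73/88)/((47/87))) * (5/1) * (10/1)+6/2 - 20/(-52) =2155067/26884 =80.16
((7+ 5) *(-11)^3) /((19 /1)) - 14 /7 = -16010 /19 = -842.63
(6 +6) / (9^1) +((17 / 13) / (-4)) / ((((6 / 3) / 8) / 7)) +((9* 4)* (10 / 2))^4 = 1049759992.18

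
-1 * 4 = -4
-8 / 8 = -1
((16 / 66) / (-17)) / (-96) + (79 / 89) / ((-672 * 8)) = -4447 / 268418304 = -0.00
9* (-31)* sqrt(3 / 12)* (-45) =12555 / 2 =6277.50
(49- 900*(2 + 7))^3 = -521854556651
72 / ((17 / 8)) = 576 / 17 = 33.88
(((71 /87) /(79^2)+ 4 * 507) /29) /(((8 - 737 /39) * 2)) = -14314782911 /4461378850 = -3.21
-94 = -94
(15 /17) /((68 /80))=300 /289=1.04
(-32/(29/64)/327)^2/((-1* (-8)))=524288/89927289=0.01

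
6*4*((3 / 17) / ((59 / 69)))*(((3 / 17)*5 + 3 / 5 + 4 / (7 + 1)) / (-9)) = -93012 / 85255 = -1.09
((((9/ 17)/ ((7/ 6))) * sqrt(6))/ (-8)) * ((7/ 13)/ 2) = -27 * sqrt(6)/ 1768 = -0.04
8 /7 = 1.14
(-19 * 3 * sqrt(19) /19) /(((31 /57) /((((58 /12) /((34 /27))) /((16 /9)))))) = -401679 * sqrt(19) /33728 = -51.91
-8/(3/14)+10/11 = -1202/33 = -36.42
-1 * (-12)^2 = -144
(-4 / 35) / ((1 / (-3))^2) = -36 / 35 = -1.03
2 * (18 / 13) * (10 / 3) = 120 / 13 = 9.23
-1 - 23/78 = -101/78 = -1.29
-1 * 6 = -6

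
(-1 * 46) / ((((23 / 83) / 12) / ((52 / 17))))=-103584 / 17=-6093.18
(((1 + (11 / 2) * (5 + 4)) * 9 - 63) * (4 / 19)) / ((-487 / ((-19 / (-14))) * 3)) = -261 / 3409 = -0.08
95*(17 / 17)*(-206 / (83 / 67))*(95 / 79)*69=-8594850450 / 6557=-1310790.06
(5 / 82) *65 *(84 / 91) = 150 / 41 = 3.66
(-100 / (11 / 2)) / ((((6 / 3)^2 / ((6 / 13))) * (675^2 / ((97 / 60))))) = -97 / 13030875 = -0.00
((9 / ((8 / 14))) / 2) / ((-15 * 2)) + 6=459 / 80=5.74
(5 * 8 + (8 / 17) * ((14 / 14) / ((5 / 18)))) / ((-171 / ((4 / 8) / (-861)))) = 0.00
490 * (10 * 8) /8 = 4900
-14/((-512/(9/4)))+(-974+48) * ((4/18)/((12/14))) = -6635867/27648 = -240.01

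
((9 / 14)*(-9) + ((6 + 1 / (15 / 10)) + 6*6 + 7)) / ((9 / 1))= 1843 / 378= 4.88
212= 212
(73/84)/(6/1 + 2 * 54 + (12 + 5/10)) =0.01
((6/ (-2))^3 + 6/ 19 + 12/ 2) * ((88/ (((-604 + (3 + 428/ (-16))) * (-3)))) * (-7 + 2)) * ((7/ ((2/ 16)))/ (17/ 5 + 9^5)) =2934400/ 640302489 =0.00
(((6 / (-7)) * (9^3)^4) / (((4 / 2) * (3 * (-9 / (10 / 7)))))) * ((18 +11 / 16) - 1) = 113276018741.67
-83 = -83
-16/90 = -8/45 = -0.18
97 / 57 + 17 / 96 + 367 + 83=824227 / 1824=451.88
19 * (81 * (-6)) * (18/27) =-6156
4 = 4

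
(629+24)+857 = 1510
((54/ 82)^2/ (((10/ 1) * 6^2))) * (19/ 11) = 1539/ 739640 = 0.00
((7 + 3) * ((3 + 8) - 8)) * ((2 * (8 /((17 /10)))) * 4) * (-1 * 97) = -1862400 /17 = -109552.94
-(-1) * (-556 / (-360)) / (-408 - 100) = -139 / 45720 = -0.00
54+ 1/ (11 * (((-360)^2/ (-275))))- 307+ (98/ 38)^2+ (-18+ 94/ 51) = -8351423225/ 31814208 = -262.51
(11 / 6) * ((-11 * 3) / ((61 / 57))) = -6897 / 122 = -56.53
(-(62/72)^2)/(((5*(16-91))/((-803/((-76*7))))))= 771683/258552000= 0.00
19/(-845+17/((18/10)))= -171/7520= -0.02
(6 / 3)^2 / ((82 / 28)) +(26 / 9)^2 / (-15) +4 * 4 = 837364 / 49815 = 16.81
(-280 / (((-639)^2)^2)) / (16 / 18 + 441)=-280 / 73674384140673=-0.00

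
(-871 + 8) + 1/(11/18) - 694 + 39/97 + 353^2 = 131298659/1067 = 123054.04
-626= -626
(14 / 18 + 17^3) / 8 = 5528 / 9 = 614.22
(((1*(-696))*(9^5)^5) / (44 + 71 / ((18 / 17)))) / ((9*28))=-17853819746785156927895.85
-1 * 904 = -904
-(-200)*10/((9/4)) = 888.89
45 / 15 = 3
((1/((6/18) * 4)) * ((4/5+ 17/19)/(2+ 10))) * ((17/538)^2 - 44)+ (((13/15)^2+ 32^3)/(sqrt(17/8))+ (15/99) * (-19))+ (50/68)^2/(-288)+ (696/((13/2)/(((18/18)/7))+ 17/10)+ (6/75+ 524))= 3945667446182437391/7426653952291200+ 14745938 * sqrt(34)/3825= 23010.46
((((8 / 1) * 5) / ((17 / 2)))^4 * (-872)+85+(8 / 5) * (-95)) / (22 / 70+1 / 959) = -8156686798765 / 6013512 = -1356393.20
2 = 2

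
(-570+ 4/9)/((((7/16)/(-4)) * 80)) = 20504/315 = 65.09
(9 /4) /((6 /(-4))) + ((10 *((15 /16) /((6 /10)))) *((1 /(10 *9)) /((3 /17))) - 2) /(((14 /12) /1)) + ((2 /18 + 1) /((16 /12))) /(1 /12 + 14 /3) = -21025 /9576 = -2.20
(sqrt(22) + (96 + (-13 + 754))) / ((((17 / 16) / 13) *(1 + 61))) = 104 *sqrt(22) / 527 + 2808 / 17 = 166.10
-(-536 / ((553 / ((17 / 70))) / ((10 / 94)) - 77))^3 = 756556092928 / 47660394438712125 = 0.00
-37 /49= -0.76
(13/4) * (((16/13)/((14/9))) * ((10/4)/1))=45/7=6.43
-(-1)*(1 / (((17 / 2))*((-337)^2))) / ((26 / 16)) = 16 / 25098749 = 0.00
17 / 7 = 2.43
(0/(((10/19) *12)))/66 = 0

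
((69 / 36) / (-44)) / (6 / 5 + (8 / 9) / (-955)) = -65895 / 1813856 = -0.04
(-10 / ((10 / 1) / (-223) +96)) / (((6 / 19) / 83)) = -1758355 / 64194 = -27.39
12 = 12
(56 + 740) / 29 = 796 / 29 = 27.45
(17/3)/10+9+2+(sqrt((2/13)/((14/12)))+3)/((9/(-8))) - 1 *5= 39/10 - 16 *sqrt(273)/819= 3.58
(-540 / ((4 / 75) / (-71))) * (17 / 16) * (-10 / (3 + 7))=-12220875 / 16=-763804.69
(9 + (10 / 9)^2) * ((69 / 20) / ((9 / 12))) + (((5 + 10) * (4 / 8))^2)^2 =20808197 / 6480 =3211.14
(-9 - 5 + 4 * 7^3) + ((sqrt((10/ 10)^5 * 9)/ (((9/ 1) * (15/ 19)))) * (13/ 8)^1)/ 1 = 489127/ 360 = 1358.69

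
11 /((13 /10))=110 /13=8.46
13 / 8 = 1.62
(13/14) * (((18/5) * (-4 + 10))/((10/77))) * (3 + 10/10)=15444/25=617.76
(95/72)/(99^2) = 95/705672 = 0.00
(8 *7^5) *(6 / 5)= 806736 / 5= 161347.20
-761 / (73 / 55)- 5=-578.36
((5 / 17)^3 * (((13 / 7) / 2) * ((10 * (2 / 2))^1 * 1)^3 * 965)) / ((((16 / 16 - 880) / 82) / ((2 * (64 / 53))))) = -8229520000000 / 1602173517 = -5136.47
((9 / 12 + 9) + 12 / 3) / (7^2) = 55 / 196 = 0.28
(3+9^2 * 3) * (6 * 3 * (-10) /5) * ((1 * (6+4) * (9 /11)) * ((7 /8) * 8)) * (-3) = 16737840 /11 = 1521621.82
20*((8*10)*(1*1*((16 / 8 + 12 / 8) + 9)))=20000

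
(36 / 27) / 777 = 4 / 2331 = 0.00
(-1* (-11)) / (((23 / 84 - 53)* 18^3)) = -77 / 2152494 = -0.00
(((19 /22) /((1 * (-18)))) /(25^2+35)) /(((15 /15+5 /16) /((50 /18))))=-95 /617463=-0.00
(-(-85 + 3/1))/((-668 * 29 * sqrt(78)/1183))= -3731 * sqrt(78)/58116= -0.57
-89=-89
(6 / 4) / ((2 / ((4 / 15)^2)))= 4 / 75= 0.05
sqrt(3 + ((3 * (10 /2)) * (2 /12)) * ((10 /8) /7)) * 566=283 * sqrt(2702) /14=1050.75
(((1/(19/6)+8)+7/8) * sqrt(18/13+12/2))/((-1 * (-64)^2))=-1397 * sqrt(78)/2023424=-0.01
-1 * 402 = -402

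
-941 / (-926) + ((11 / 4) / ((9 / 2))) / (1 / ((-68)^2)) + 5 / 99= 2826.84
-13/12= -1.08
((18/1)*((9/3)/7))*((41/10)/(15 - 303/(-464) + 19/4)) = 513648/331345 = 1.55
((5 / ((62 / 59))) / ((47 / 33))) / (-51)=-3245 / 49538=-0.07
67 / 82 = 0.82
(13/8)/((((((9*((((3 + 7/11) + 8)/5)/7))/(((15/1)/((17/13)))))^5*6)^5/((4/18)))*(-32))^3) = -9817475217843984622292054391779585563087742484195859821178426305760115994636134646234387727418667444031390850496136801887946412411642331064467851010083997478829151026727944316109614168280764669153796091668840978180145310322485815758352392970618986636055669069229003948518525954029160143885120171081126727585797198116779327392578125/144197307101348124360101245525488953706350749337194302390753972448238200653465127838976424968427984108344830949666282071855353174437622225928567506674410984939962207398985288217267496834638822908414672097221238627972234429669413625185958106965261987931129822871390363381060077248285680048151373128876949504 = -68083623856746763271883620.00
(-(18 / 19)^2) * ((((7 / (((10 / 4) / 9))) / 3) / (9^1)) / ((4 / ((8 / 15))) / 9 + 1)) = -0.46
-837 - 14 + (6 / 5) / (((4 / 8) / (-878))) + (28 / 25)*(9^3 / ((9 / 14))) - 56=-43603 / 25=-1744.12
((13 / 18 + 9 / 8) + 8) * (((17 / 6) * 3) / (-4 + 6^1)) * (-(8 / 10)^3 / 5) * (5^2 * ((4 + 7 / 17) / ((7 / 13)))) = -18434 / 21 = -877.81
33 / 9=11 / 3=3.67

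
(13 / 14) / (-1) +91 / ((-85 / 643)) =-820287 / 1190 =-689.32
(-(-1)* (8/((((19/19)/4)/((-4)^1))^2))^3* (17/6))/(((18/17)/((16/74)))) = 4964982194176/999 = 4969952146.32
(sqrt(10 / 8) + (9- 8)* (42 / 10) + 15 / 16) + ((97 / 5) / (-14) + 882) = sqrt(5) / 2 + 496021 / 560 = 886.87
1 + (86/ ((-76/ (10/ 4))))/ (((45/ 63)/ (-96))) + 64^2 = 85067/ 19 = 4477.21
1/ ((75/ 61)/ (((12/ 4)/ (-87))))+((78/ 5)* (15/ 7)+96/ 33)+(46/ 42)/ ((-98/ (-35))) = 28683489/ 781550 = 36.70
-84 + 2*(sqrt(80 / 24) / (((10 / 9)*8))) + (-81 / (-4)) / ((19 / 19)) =-255 / 4 + 3*sqrt(30) / 40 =-63.34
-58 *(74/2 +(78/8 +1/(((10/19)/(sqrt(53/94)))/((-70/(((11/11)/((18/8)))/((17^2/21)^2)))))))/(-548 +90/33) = 59653/11996 - 506220781 *sqrt(4982)/7893368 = -4521.70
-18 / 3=-6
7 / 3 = 2.33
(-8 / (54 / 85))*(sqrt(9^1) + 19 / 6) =-6290 / 81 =-77.65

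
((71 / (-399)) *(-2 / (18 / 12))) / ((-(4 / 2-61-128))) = 284 / 223839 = 0.00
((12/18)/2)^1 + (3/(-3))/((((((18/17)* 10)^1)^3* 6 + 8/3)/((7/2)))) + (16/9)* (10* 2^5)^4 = 35237288770902443267/1890275472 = 18641351111.44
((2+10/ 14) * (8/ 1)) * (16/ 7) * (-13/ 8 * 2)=-161.31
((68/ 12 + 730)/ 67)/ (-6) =-2207/ 1206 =-1.83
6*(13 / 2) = 39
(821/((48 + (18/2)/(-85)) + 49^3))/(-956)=-69785/9564049616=-0.00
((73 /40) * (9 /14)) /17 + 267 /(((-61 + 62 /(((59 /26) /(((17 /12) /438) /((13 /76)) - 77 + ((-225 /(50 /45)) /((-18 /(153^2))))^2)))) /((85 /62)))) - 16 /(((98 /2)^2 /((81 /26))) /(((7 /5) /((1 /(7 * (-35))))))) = 1620897328708893732604257 /225441131863175789353520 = 7.19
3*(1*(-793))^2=1886547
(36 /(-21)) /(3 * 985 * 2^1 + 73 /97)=-1164 /4013401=-0.00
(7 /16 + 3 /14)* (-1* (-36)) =657 /28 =23.46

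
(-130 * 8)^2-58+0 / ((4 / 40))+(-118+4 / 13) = 14058516 / 13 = 1081424.31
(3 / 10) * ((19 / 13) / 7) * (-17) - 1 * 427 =-428.06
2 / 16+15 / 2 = 61 / 8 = 7.62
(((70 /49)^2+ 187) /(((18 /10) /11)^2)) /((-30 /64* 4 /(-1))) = 44832920 /11907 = 3765.26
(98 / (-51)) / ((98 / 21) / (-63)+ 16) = -441 / 3655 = -0.12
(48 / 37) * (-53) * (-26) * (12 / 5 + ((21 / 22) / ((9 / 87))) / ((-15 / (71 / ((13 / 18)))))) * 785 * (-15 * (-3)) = -1492615654560 / 407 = -3667360330.61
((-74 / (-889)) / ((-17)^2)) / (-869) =-74 / 223264349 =-0.00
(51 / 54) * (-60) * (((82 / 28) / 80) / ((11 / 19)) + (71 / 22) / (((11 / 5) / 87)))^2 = -5090382501269537 / 5509701120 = -923894.49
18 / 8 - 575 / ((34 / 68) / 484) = -2226391 / 4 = -556597.75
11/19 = 0.58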